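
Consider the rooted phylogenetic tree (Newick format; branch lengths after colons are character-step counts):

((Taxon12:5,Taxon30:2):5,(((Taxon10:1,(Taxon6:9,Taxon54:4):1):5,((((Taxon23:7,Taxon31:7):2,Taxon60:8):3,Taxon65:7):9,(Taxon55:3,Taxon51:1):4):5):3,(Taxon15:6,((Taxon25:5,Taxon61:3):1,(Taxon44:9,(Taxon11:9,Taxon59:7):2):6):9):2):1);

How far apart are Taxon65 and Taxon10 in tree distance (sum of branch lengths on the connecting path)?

The path runs Taxon65 → … → MRCA → … → Taxon10; the MRCA is the node subtending ((Taxon10,(Taxon6,Taxon54)),((((Taxon23,Taxon31),Taxon60),Taxon65),(Taxon55,Taxon51))).
Branch lengths along that path: 7 + 9 + 5 + 5 + 1 = 27.

27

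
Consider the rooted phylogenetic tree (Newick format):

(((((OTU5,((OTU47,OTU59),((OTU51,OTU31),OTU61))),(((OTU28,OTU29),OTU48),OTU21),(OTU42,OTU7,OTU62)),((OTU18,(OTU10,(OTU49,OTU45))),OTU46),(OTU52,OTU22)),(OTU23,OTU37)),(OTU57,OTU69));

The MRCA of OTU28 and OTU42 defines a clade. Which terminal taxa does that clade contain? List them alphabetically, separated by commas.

Tracing OTU28: it sits inside (OTU28,OTU29).
Tracing OTU42: it sits inside (OTU42,OTU7,OTU62).
The smallest clade enclosing both is ((OTU5,((OTU47,OTU59),((OTU51,OTU31),OTU61))),(((OTU28,OTU29),OTU48),OTU21),(OTU42,OTU7,OTU62)); the answer is its 13 terminal taxa in alphabetical order.

OTU21, OTU28, OTU29, OTU31, OTU42, OTU47, OTU48, OTU5, OTU51, OTU59, OTU61, OTU62, OTU7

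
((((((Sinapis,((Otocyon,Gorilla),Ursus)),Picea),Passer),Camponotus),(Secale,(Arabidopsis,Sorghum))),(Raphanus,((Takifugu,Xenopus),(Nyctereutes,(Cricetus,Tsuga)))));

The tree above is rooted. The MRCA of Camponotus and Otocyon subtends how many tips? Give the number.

7

The MRCA of Camponotus and Otocyon is the node subtending ((((Sinapis,((Otocyon,Gorilla),Ursus)),Picea),Passer),Camponotus).
That clade contains 7 terminal taxa: Camponotus, Gorilla, Otocyon, Passer, Picea, Sinapis, Ursus.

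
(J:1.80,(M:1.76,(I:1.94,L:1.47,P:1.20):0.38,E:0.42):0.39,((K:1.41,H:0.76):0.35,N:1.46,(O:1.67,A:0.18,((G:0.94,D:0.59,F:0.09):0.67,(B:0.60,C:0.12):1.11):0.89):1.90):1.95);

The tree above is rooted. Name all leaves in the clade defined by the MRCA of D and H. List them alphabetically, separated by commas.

A, B, C, D, F, G, H, K, N, O

Tracing D: it sits inside (G,D,F).
Tracing H: it sits inside (K,H).
The smallest clade enclosing both is ((K,H),N,(O,A,((G,D,F),(B,C)))); the answer is its 10 terminal taxa in alphabetical order.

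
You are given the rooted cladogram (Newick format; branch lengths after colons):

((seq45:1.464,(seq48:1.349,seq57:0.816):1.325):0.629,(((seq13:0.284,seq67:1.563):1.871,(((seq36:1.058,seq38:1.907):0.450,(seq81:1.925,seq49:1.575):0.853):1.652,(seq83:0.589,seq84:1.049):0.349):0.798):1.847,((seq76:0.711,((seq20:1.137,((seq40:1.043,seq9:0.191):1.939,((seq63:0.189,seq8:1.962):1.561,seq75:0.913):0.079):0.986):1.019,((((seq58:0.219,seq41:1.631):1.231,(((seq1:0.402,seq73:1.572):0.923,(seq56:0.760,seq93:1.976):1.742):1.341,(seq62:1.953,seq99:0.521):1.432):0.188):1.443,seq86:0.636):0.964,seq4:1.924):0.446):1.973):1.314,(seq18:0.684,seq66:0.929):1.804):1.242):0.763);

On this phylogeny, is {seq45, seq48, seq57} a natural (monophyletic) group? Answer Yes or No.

The most recent common ancestor of these taxa subtends (seq45,(seq48,seq57)).
That clade has exactly 3 tips — every listed taxon and nothing else — so the group is monophyletic.

Yes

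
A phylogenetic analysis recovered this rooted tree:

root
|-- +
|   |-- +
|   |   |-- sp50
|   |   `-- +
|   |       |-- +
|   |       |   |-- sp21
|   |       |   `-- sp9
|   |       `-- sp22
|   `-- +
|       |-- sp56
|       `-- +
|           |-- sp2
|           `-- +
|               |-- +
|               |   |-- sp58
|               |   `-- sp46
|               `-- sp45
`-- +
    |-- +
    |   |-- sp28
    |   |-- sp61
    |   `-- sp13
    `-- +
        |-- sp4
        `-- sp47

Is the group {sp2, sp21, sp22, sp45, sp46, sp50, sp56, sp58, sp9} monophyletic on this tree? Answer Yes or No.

Yes

The most recent common ancestor of these taxa subtends ((sp50,((sp21,sp9),sp22)),(sp56,(sp2,((sp58,sp46),sp45)))).
That clade has exactly 9 tips — every listed taxon and nothing else — so the group is monophyletic.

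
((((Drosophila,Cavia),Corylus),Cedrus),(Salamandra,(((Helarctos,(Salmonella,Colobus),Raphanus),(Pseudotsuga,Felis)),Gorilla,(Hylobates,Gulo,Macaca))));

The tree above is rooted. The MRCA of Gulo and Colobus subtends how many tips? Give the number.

10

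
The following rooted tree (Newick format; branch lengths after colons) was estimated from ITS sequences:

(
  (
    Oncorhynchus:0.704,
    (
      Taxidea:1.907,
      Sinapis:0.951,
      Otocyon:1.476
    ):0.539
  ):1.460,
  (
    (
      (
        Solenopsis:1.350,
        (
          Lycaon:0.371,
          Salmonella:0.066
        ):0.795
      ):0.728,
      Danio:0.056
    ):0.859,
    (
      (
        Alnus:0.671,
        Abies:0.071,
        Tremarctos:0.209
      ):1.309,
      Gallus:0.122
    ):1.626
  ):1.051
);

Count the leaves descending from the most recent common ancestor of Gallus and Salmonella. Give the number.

The MRCA of Gallus and Salmonella is the node subtending (((Solenopsis,(Lycaon,Salmonella)),Danio),((Alnus,Abies,Tremarctos),Gallus)).
That clade contains 8 terminal taxa: Abies, Alnus, Danio, Gallus, Lycaon, Salmonella, Solenopsis, Tremarctos.

8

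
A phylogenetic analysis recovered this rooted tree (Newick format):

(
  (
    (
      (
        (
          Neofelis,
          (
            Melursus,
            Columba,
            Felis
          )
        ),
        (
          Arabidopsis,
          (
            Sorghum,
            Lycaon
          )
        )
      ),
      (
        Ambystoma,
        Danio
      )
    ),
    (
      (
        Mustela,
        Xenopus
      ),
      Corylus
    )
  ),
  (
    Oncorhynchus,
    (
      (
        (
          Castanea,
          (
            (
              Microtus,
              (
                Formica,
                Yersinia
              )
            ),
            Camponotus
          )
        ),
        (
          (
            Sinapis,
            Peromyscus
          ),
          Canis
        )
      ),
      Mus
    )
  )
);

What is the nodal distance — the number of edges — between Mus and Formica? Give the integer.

7

The MRCA of Mus and Formica is the node subtending (((Castanea,((Microtus,(Formica,Yersinia)),Camponotus)),((Sinapis,Peromyscus),Canis)),Mus).
From Mus up to that node: 1 branch. From Formica up to the same node: 6 branches. Total: 1 + 6 = 7.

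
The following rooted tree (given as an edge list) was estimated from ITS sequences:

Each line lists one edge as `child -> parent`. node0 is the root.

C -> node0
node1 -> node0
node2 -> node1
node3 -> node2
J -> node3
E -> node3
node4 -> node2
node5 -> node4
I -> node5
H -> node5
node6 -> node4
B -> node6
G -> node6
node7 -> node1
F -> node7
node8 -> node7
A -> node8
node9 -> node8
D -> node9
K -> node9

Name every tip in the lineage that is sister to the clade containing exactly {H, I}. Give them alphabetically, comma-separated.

The clade containing exactly {H, I} attaches to the tree at the node subtending ((I,H),(B,G)).
The other lineage descending from that same node — the sister group — is (B,G); its 2 tips in alphabetical order are the answer.

B, G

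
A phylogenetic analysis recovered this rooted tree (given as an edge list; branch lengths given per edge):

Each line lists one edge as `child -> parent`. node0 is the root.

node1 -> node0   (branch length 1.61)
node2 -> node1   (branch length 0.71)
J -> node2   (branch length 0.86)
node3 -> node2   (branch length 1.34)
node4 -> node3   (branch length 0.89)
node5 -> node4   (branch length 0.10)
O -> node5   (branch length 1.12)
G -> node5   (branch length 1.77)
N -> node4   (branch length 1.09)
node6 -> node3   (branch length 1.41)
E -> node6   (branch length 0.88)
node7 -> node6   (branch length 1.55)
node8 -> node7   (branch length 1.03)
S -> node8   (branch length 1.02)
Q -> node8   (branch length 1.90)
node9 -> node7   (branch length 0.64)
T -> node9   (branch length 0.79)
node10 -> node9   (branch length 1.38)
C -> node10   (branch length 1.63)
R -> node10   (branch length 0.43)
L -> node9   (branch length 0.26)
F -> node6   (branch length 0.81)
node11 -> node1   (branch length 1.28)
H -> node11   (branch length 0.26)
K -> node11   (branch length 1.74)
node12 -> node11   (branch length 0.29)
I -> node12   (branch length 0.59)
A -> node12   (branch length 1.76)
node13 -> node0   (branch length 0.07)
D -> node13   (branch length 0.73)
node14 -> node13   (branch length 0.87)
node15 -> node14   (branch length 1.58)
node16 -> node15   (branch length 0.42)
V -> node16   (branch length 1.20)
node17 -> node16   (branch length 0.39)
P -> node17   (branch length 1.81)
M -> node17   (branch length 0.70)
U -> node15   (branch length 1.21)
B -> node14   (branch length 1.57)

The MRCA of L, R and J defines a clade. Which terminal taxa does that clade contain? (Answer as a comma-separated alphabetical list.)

C, E, F, G, J, L, N, O, Q, R, S, T

Tracing L: it sits inside (T,(C,R),L).
Tracing R: it sits inside (C,R).
Tracing J: it sits inside (J,(((O,G),N),(E,((S,Q),(T,(C,R),L)),F))).
The smallest clade enclosing all 3 is (J,(((O,G),N),(E,((S,Q),(T,(C,R),L)),F))); the answer is its 12 terminal taxa in alphabetical order.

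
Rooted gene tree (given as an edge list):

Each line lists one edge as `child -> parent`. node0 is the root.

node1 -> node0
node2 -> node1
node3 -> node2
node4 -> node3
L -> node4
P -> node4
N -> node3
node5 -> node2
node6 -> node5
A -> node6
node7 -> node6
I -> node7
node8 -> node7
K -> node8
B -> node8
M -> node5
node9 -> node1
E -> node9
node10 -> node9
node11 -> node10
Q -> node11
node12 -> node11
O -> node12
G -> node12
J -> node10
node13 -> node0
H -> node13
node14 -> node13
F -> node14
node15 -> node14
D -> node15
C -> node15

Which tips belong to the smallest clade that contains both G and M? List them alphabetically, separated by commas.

A, B, E, G, I, J, K, L, M, N, O, P, Q

Tracing G: it sits inside (O,G).
Tracing M: it sits inside ((A,(I,(K,B))),M).
The smallest clade enclosing both is ((((L,P),N),((A,(I,(K,B))),M)),(E,((Q,(O,G)),J))); the answer is its 13 terminal taxa in alphabetical order.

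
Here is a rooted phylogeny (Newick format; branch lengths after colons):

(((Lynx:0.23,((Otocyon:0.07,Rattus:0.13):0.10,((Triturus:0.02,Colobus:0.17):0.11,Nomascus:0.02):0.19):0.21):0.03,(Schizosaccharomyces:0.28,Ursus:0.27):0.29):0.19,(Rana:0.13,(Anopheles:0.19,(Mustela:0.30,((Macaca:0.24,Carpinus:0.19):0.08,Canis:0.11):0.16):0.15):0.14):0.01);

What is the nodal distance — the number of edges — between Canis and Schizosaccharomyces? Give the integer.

8

The MRCA of Canis and Schizosaccharomyces is the root of the tree.
From Canis up to that node: 5 branches. From Schizosaccharomyces up to the same node: 3 branches. Total: 5 + 3 = 8.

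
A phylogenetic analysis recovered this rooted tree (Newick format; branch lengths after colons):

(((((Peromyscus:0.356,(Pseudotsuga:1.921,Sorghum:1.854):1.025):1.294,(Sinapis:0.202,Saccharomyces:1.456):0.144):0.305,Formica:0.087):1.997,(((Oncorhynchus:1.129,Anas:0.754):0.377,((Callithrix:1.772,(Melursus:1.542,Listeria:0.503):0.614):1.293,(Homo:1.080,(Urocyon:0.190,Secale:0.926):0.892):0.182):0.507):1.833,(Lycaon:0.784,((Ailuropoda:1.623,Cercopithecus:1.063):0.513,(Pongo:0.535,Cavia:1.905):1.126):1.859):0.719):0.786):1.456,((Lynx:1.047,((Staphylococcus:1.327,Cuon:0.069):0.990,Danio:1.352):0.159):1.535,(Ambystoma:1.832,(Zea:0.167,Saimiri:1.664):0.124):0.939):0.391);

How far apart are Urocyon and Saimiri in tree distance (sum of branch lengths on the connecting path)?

8.964

The path runs Urocyon → … → MRCA → … → Saimiri; the MRCA is the root of the tree.
Branch lengths along that path: 0.190 + 0.892 + 0.182 + 0.507 + 1.833 + 0.786 + 1.456 + 0.391 + 0.939 + 0.124 + 1.664 = 8.964.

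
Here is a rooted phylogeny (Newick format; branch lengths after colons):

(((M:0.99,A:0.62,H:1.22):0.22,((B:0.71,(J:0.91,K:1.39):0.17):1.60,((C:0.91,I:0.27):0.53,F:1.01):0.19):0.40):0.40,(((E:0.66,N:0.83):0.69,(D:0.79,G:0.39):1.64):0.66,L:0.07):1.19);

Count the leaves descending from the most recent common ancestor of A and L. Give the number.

The MRCA of A and L is the root, so the clade is the entire tree.
That clade contains 14 terminal taxa: A, B, C, D, E, F, G, H, I, J, K, L, M, N.

14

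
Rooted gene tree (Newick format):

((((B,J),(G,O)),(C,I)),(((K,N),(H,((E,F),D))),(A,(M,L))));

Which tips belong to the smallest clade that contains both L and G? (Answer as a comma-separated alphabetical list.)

A, B, C, D, E, F, G, H, I, J, K, L, M, N, O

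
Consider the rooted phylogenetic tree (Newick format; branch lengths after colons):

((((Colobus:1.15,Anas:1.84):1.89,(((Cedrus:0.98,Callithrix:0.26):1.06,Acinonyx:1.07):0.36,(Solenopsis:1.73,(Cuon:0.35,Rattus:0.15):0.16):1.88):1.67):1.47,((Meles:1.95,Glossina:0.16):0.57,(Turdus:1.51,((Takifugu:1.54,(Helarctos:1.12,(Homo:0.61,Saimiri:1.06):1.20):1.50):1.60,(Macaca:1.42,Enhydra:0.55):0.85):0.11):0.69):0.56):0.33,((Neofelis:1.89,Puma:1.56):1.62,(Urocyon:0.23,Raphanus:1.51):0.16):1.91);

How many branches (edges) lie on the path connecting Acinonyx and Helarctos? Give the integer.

The MRCA of Acinonyx and Helarctos is the node subtending (((Colobus,Anas),(((Cedrus,Callithrix),Acinonyx),(Solenopsis,(Cuon,Rattus)))),((Meles,Glossina),(Turdus,((Takifugu,(Helarctos,(Homo,Saimiri))),(Macaca,Enhydra))))).
From Acinonyx up to that node: 4 branches. From Helarctos up to the same node: 6 branches. Total: 4 + 6 = 10.

10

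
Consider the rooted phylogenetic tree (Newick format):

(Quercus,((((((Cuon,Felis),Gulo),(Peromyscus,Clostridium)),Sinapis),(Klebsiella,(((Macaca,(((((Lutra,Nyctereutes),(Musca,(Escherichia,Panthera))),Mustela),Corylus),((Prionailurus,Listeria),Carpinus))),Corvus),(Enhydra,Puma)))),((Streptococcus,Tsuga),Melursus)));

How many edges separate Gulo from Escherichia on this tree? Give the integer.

The MRCA of Gulo and Escherichia is the node subtending (((((Cuon,Felis),Gulo),(Peromyscus,Clostridium)),Sinapis),(Klebsiella,(((Macaca,(((((Lutra,Nyctereutes),(Musca,(Escherichia,Panthera))),Mustela),Corylus),((Prionailurus,Listeria),Carpinus))),Corvus),(Enhydra,Puma)))).
From Gulo up to that node: 4 branches. From Escherichia up to the same node: 11 branches. Total: 4 + 11 = 15.

15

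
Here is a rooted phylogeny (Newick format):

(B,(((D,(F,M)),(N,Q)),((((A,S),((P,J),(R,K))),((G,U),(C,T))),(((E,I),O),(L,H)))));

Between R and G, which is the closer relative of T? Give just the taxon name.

G

The MRCA of T and G subtends ((G,U),(C,T)) (4 taxa).
The MRCA of T and R subtends (((A,S),((P,J),(R,K))),((G,U),(C,T))) (10 taxa).
The first is nested inside the second, so T shares a more recent common ancestor with G.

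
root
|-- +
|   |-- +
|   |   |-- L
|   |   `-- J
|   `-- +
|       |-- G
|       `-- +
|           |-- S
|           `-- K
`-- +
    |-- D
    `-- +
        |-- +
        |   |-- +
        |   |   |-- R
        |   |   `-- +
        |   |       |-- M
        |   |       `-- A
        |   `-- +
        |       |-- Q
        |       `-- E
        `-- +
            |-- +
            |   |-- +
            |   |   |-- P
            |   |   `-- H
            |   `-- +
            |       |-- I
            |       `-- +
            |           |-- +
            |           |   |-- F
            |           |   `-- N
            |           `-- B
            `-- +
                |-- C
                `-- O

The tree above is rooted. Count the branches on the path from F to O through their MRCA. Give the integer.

7

The MRCA of F and O is the node subtending (((P,H),(I,((F,N),B))),(C,O)).
From F up to that node: 5 branches. From O up to the same node: 2 branches. Total: 5 + 2 = 7.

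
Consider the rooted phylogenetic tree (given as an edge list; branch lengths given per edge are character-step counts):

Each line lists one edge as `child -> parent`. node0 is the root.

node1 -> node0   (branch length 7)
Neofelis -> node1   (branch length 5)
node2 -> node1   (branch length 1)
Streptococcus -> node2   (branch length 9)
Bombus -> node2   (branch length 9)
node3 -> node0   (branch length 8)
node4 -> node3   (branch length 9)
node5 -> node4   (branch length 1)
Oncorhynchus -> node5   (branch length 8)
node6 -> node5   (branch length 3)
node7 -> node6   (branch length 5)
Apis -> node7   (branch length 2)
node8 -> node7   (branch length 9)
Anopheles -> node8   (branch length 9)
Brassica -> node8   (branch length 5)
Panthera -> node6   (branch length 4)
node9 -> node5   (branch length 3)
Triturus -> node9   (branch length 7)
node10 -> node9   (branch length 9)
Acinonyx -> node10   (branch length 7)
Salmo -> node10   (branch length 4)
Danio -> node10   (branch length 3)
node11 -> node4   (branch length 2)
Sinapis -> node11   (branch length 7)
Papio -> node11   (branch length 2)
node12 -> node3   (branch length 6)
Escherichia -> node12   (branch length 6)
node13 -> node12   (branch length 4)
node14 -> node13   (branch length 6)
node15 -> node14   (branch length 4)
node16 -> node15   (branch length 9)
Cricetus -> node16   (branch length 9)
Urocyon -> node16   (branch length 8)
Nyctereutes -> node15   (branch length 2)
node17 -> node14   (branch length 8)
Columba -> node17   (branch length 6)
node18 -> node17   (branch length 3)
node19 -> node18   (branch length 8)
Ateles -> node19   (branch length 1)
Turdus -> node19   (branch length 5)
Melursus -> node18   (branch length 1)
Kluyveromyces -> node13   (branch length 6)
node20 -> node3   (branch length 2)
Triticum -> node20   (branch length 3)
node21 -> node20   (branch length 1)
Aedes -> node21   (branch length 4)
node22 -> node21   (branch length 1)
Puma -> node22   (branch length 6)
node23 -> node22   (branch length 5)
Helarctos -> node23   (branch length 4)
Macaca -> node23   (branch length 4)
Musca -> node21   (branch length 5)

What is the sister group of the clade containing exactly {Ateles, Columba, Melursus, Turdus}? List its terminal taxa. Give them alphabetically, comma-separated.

Cricetus, Nyctereutes, Urocyon

The clade containing exactly {Ateles, Columba, Melursus, Turdus} attaches to the tree at the node subtending (((Cricetus,Urocyon),Nyctereutes),(Columba,((Ateles,Turdus),Melursus))).
The other lineage descending from that same node — the sister group — is ((Cricetus,Urocyon),Nyctereutes); its 3 tips in alphabetical order are the answer.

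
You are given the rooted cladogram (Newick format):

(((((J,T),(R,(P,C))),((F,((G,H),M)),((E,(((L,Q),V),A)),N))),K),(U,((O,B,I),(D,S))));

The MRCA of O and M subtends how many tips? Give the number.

22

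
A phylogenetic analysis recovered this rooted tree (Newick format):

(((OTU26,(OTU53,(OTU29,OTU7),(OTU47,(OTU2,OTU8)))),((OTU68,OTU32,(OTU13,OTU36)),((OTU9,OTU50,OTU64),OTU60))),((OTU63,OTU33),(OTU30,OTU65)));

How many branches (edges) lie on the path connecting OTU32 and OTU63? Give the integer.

The MRCA of OTU32 and OTU63 is the root of the tree.
From OTU32 up to that node: 4 branches. From OTU63 up to the same node: 3 branches. Total: 4 + 3 = 7.

7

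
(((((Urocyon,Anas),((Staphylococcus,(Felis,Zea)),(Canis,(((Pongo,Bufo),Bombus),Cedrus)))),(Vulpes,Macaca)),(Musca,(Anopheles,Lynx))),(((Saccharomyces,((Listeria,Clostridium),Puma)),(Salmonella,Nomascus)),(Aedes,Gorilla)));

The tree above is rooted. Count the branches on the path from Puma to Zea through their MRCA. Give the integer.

The MRCA of Puma and Zea is the root of the tree.
From Puma up to that node: 5 branches. From Zea up to the same node: 7 branches. Total: 5 + 7 = 12.

12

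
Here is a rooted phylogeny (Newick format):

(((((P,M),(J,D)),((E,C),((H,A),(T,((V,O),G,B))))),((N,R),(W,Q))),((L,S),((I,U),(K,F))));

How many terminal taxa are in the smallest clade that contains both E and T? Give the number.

9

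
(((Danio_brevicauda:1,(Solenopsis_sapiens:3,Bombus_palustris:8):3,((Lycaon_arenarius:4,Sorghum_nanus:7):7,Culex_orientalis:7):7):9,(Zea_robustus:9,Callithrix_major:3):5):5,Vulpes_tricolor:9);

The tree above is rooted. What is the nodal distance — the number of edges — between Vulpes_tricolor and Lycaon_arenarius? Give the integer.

6

The MRCA of Vulpes_tricolor and Lycaon_arenarius is the root of the tree.
From Vulpes_tricolor up to that node: 1 branch. From Lycaon_arenarius up to the same node: 5 branches. Total: 1 + 5 = 6.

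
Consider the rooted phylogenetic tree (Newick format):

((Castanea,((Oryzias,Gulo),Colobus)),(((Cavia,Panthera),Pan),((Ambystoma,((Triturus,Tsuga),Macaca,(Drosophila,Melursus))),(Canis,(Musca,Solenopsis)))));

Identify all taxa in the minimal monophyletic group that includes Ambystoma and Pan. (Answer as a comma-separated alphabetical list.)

Tracing Ambystoma: it sits inside (Ambystoma,((Triturus,Tsuga),Macaca,(Drosophila,Melursus))).
Tracing Pan: it sits inside ((Cavia,Panthera),Pan).
The smallest clade enclosing both is (((Cavia,Panthera),Pan),((Ambystoma,((Triturus,Tsuga),Macaca,(Drosophila,Melursus))),(Canis,(Musca,Solenopsis)))); the answer is its 12 terminal taxa in alphabetical order.

Ambystoma, Canis, Cavia, Drosophila, Macaca, Melursus, Musca, Pan, Panthera, Solenopsis, Triturus, Tsuga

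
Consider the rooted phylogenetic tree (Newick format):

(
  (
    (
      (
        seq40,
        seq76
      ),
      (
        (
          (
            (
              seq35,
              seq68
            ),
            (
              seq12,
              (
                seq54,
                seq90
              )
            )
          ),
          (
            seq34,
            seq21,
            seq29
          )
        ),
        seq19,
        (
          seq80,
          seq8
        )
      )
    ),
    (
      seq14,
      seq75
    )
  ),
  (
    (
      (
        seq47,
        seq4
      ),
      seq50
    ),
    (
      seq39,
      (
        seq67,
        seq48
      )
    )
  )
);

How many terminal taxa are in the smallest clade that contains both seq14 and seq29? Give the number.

The MRCA of seq14 and seq29 is the node subtending (((seq40,seq76),((((seq35,seq68),(seq12,(seq54,seq90))),(seq34,seq21,seq29)),seq19,(seq80,seq8))),(seq14,seq75)).
That clade contains 15 terminal taxa: seq12, seq14, seq19, seq21, seq29, seq34, seq35, seq40, seq54, seq68, seq75, seq76, seq8, seq80, seq90.

15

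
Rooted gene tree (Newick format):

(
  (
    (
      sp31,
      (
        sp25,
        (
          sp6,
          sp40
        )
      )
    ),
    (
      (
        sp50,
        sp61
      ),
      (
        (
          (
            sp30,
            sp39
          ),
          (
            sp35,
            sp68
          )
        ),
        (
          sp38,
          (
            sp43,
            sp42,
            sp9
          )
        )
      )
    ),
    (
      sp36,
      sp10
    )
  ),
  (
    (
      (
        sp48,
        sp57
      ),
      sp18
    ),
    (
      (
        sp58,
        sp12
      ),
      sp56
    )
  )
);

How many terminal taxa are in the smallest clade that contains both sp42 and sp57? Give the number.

22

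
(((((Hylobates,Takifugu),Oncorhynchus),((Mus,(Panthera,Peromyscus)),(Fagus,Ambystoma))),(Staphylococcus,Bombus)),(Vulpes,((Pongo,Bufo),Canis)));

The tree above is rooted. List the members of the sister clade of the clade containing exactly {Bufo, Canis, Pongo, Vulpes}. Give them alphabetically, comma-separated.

Ambystoma, Bombus, Fagus, Hylobates, Mus, Oncorhynchus, Panthera, Peromyscus, Staphylococcus, Takifugu

The clade containing exactly {Bufo, Canis, Pongo, Vulpes} attaches directly to the root of the tree.
The other lineage descending from that same node — the sister group — is ((((Hylobates,Takifugu),Oncorhynchus),((Mus,(Panthera,Peromyscus)),(Fagus,Ambystoma))),(Staphylococcus,Bombus)); its 10 tips in alphabetical order are the answer.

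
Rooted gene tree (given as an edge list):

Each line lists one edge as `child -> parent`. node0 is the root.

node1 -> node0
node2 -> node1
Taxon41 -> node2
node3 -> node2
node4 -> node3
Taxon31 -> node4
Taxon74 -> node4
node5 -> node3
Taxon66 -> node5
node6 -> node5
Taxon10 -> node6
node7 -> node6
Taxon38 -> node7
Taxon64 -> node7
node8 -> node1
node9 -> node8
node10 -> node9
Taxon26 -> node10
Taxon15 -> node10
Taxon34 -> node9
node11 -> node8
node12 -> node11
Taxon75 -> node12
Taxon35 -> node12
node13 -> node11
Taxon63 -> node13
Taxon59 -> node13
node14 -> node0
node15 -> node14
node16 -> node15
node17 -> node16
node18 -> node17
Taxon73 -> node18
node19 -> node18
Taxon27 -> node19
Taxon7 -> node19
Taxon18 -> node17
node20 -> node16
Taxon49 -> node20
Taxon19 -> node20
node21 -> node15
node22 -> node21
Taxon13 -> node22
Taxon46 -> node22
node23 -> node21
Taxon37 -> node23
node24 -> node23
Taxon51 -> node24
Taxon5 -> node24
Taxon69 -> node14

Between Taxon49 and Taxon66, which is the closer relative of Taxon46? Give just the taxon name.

The MRCA of Taxon46 and Taxon49 subtends ((((Taxon73,(Taxon27,Taxon7)),Taxon18),(Taxon49,Taxon19)),((Taxon13,Taxon46),(Taxon37,(Taxon51,Taxon5)))) (11 taxa).
The MRCA of Taxon46 and Taxon66 is the root, subtending the entire tree (26 taxa).
The first is nested inside the second, so Taxon46 shares a more recent common ancestor with Taxon49.

Taxon49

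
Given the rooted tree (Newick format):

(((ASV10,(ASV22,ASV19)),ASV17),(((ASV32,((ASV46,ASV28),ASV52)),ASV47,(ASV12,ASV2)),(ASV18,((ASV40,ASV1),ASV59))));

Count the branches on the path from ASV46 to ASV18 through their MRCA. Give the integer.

The MRCA of ASV46 and ASV18 is the node subtending (((ASV32,((ASV46,ASV28),ASV52)),ASV47,(ASV12,ASV2)),(ASV18,((ASV40,ASV1),ASV59))).
From ASV46 up to that node: 5 branches. From ASV18 up to the same node: 2 branches. Total: 5 + 2 = 7.

7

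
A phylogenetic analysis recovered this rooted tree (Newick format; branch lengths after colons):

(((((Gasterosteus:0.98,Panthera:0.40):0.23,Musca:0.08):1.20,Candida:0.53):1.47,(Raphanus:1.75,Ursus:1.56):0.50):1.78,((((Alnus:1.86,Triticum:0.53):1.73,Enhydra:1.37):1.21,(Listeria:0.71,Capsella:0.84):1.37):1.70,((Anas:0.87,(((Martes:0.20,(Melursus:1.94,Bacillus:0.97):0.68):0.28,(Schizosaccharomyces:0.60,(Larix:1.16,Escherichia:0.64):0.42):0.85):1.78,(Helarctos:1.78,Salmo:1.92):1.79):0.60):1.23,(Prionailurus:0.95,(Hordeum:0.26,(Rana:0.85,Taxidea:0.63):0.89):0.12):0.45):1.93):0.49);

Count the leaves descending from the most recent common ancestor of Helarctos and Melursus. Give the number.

8

The MRCA of Helarctos and Melursus is the node subtending (((Martes,(Melursus,Bacillus)),(Schizosaccharomyces,(Larix,Escherichia))),(Helarctos,Salmo)).
That clade contains 8 terminal taxa: Bacillus, Escherichia, Helarctos, Larix, Martes, Melursus, Salmo, Schizosaccharomyces.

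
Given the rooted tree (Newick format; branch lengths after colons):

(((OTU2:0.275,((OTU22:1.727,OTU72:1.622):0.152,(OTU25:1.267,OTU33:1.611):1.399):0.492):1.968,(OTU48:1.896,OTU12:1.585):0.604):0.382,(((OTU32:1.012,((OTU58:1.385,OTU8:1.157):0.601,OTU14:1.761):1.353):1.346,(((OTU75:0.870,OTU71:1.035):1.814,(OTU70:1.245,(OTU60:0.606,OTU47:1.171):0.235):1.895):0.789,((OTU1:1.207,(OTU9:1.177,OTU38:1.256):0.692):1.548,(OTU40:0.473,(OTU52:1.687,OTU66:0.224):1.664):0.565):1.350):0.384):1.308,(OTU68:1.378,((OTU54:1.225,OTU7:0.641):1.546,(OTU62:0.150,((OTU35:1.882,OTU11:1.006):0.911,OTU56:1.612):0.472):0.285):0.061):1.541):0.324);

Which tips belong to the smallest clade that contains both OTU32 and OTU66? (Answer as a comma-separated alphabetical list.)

Tracing OTU32: it sits inside (OTU32,((OTU58,OTU8),OTU14)).
Tracing OTU66: it sits inside (OTU52,OTU66).
The smallest clade enclosing both is ((OTU32,((OTU58,OTU8),OTU14)),(((OTU75,OTU71),(OTU70,(OTU60,OTU47))),((OTU1,(OTU9,OTU38)),(OTU40,(OTU52,OTU66))))); the answer is its 15 terminal taxa in alphabetical order.

OTU1, OTU14, OTU32, OTU38, OTU40, OTU47, OTU52, OTU58, OTU60, OTU66, OTU70, OTU71, OTU75, OTU8, OTU9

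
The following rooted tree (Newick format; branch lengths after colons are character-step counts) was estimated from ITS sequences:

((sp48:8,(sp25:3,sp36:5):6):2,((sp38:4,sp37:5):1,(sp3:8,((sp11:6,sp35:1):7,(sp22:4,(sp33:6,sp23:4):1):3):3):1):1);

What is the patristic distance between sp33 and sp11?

23

The path runs sp33 → … → MRCA → … → sp11; the MRCA is the node subtending ((sp11,sp35),(sp22,(sp33,sp23))).
Branch lengths along that path: 6 + 1 + 3 + 7 + 6 = 23.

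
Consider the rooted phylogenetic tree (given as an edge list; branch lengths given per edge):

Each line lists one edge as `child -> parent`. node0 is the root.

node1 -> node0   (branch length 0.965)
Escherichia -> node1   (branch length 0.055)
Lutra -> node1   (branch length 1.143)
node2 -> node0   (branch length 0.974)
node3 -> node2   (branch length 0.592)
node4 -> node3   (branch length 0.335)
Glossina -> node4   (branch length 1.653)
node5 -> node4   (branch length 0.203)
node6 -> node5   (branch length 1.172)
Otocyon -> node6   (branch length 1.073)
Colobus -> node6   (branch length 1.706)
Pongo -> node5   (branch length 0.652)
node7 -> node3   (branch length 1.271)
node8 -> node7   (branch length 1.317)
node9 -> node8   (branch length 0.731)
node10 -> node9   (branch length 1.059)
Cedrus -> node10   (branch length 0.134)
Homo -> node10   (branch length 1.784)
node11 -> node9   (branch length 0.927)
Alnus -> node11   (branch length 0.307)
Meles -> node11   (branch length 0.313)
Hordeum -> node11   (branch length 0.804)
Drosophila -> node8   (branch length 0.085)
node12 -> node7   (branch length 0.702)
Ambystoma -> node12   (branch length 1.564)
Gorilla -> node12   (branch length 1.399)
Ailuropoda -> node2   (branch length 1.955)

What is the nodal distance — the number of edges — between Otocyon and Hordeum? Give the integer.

The MRCA of Otocyon and Hordeum is the node subtending ((Glossina,((Otocyon,Colobus),Pongo)),((((Cedrus,Homo),(Alnus,Meles,Hordeum)),Drosophila),(Ambystoma,Gorilla))).
From Otocyon up to that node: 4 branches. From Hordeum up to the same node: 5 branches. Total: 4 + 5 = 9.

9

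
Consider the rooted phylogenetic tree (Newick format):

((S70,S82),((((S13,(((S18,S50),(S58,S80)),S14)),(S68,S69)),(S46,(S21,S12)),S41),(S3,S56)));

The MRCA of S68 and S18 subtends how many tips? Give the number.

8

The MRCA of S68 and S18 is the node subtending ((S13,(((S18,S50),(S58,S80)),S14)),(S68,S69)).
That clade contains 8 terminal taxa: S13, S14, S18, S50, S58, S68, S69, S80.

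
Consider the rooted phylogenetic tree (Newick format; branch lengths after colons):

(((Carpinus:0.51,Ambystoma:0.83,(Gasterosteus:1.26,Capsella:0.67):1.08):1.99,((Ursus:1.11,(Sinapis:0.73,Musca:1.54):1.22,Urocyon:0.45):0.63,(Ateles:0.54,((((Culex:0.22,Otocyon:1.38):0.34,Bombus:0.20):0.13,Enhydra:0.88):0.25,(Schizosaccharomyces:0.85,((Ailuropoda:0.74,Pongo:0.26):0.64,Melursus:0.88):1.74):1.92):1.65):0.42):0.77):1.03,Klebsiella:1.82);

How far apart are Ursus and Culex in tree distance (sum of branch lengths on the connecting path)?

4.75

The path runs Ursus → … → MRCA → … → Culex; the MRCA is the node subtending ((Ursus,(Sinapis,Musca),Urocyon),(Ateles,((((Culex,Otocyon),Bombus),Enhydra),(Schizosaccharomyces,((Ailuropoda,Pongo),Melursus))))).
Branch lengths along that path: 1.11 + 0.63 + 0.42 + 1.65 + 0.25 + 0.13 + 0.34 + 0.22 = 4.75.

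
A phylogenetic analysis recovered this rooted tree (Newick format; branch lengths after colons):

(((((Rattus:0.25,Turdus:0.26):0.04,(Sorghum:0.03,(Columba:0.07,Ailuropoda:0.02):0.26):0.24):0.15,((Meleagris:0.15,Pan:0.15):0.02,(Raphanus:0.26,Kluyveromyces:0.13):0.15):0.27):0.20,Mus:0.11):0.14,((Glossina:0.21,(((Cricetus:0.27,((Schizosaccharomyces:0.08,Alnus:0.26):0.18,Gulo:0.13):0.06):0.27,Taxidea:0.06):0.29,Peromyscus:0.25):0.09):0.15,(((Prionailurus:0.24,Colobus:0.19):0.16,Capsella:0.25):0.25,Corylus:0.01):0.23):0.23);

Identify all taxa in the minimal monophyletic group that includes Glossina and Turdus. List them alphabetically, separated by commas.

Ailuropoda, Alnus, Capsella, Colobus, Columba, Corylus, Cricetus, Glossina, Gulo, Kluyveromyces, Meleagris, Mus, Pan, Peromyscus, Prionailurus, Raphanus, Rattus, Schizosaccharomyces, Sorghum, Taxidea, Turdus

Tracing Glossina: it sits inside (Glossina,(((Cricetus,((Schizosaccharomyces,Alnus),Gulo)),Taxidea),Peromyscus)).
Tracing Turdus: it sits inside (Rattus,Turdus).
The smallest clade enclosing both is the whole tree (their MRCA is the root), so the answer is all 21 tips in alphabetical order.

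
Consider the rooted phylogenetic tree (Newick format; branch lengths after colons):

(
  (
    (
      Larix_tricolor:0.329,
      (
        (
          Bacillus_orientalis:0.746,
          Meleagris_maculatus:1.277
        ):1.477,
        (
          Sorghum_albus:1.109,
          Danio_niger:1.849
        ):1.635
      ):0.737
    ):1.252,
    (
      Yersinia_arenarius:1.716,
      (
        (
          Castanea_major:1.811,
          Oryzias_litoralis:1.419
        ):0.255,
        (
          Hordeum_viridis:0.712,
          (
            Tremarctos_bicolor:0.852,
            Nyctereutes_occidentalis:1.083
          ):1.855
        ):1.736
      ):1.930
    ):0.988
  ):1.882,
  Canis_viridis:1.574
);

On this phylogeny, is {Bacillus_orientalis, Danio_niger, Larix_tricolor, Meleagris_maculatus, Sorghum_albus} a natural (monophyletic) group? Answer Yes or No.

Yes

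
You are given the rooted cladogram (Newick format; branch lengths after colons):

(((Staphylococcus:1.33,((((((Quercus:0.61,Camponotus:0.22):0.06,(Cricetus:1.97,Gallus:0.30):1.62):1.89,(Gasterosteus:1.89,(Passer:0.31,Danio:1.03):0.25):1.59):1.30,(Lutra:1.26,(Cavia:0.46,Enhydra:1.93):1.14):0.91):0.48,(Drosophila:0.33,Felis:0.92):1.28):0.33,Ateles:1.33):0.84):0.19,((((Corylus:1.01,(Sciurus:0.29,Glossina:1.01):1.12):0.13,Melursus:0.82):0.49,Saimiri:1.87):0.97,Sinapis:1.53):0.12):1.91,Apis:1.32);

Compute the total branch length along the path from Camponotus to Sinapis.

6.96

The path runs Camponotus → … → MRCA → … → Sinapis; the MRCA is the node subtending ((Staphylococcus,((((((Quercus,Camponotus),(Cricetus,Gallus)),(Gasterosteus,(Passer,Danio))),(Lutra,(Cavia,Enhydra))),(Drosophila,Felis)),Ateles)),((((Corylus,(Sciurus,Glossina)),Melursus),Saimiri),Sinapis)).
Branch lengths along that path: 0.22 + 0.06 + 1.89 + 1.30 + 0.48 + 0.33 + 0.84 + 0.19 + 0.12 + 1.53 = 6.96.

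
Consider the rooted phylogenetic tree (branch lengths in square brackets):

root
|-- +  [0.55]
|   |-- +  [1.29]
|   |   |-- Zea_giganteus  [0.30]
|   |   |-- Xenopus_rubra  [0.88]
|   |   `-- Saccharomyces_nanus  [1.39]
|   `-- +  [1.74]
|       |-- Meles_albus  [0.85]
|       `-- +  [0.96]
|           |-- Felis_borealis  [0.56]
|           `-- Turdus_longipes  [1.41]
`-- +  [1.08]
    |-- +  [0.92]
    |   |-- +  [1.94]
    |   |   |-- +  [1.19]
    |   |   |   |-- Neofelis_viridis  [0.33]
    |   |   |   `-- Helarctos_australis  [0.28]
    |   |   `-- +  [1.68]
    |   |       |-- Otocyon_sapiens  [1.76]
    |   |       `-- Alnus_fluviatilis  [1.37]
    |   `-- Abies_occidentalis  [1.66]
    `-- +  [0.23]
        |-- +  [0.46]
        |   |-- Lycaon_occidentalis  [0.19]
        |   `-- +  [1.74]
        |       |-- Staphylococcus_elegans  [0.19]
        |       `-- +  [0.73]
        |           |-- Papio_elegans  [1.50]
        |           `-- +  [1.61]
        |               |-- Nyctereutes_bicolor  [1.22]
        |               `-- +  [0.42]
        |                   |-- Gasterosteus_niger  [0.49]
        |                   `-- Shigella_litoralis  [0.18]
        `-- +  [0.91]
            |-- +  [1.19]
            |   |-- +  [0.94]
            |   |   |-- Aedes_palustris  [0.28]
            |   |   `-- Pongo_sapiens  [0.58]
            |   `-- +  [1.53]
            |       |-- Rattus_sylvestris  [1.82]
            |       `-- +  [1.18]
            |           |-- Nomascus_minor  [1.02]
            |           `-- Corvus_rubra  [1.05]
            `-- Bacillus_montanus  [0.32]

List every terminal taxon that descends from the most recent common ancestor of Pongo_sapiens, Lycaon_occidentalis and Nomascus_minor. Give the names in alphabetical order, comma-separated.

Tracing Pongo_sapiens: it sits inside (Aedes_palustris,Pongo_sapiens).
Tracing Lycaon_occidentalis: it sits inside (Lycaon_occidentalis,(Staphylococcus_elegans,(Papio_elegans,(Nyctereutes_bicolor,(Gasterosteus_niger,Shigella_litoralis))))).
Tracing Nomascus_minor: it sits inside (Nomascus_minor,Corvus_rubra).
The smallest clade enclosing all 3 is ((Lycaon_occidentalis,(Staphylococcus_elegans,(Papio_elegans,(Nyctereutes_bicolor,(Gasterosteus_niger,Shigella_litoralis))))),(((Aedes_palustris,Pongo_sapiens),(Rattus_sylvestris,(Nomascus_minor,Corvus_rubra))),Bacillus_montanus)); the answer is its 12 terminal taxa in alphabetical order.

Aedes_palustris, Bacillus_montanus, Corvus_rubra, Gasterosteus_niger, Lycaon_occidentalis, Nomascus_minor, Nyctereutes_bicolor, Papio_elegans, Pongo_sapiens, Rattus_sylvestris, Shigella_litoralis, Staphylococcus_elegans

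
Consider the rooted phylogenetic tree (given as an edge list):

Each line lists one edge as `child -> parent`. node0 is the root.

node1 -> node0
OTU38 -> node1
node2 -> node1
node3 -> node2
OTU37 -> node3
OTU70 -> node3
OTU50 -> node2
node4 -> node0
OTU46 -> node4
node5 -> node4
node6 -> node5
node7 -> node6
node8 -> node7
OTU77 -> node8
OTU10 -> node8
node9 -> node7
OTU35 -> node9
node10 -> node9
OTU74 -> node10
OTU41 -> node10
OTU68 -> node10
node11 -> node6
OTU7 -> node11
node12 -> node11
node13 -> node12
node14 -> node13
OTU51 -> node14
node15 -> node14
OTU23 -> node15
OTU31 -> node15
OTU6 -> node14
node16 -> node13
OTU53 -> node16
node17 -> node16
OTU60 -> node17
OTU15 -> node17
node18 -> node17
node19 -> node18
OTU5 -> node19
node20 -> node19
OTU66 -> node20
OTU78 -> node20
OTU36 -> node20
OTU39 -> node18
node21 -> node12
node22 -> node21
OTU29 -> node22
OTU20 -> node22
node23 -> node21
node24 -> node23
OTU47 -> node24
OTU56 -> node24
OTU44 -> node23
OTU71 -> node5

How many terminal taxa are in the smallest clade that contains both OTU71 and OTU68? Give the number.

25

The MRCA of OTU71 and OTU68 is the node subtending ((((OTU77,OTU10),(OTU35,(OTU74,OTU41,OTU68))),(OTU7,(((OTU51,(OTU23,OTU31),OTU6),(OTU53,(OTU60,OTU15,((OTU5,(OTU66,OTU78,OTU36)),OTU39)))),((OTU29,OTU20),((OTU47,OTU56),OTU44))))),OTU71).
That clade contains 25 terminal taxa: OTU10, OTU15, OTU20, OTU23, OTU29, OTU31, OTU35, OTU36, OTU39, OTU41, OTU44, OTU47, OTU5, OTU51, OTU53, OTU56, OTU6, OTU60, OTU66, OTU68, OTU7, OTU71, OTU74, OTU77, OTU78.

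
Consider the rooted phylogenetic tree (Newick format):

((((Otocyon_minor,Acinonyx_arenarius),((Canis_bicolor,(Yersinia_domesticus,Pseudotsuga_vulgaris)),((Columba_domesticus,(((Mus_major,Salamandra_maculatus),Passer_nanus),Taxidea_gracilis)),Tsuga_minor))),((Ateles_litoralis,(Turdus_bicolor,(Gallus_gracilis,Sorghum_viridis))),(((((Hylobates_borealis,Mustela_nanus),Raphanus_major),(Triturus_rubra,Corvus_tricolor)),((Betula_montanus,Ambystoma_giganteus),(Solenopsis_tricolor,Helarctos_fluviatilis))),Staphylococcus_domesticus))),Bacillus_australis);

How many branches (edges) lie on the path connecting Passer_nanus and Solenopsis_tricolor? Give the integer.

13

The MRCA of Passer_nanus and Solenopsis_tricolor is the node subtending (((Otocyon_minor,Acinonyx_arenarius),((Canis_bicolor,(Yersinia_domesticus,Pseudotsuga_vulgaris)),((Columba_domesticus,(((Mus_major,Salamandra_maculatus),Passer_nanus),Taxidea_gracilis)),Tsuga_minor))),((Ateles_litoralis,(Turdus_bicolor,(Gallus_gracilis,Sorghum_viridis))),(((((Hylobates_borealis,Mustela_nanus),Raphanus_major),(Triturus_rubra,Corvus_tricolor)),((Betula_montanus,Ambystoma_giganteus),(Solenopsis_tricolor,Helarctos_fluviatilis))),Staphylococcus_domesticus))).
From Passer_nanus up to that node: 7 branches. From Solenopsis_tricolor up to the same node: 6 branches. Total: 7 + 6 = 13.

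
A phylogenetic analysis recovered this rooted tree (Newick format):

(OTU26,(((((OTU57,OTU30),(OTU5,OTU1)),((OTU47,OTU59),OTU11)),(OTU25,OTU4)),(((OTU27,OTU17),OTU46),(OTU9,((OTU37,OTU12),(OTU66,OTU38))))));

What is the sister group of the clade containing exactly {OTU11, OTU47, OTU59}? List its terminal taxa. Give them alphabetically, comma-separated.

The clade containing exactly {OTU11, OTU47, OTU59} attaches to the tree at the node subtending (((OTU57,OTU30),(OTU5,OTU1)),((OTU47,OTU59),OTU11)).
The other lineage descending from that same node — the sister group — is ((OTU57,OTU30),(OTU5,OTU1)); its 4 tips in alphabetical order are the answer.

OTU1, OTU30, OTU5, OTU57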